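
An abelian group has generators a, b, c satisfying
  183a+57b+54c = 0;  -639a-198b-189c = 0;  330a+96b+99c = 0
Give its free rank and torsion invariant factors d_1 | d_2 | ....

Answer: M ≅ ℤ/3 ⊕ ℤ/9 ⊕ ℤ/9

Derivation:
rank_ℚ(R)=3; free=3−3=0
SNF(R) diag = [3, 9, 9] → torsion [3, 9, 9]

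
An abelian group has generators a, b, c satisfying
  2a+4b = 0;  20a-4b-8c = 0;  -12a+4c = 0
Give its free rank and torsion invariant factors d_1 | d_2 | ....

Answer: M ≅ ℤ/2 ⊕ ℤ/4 ⊕ ℤ/4

Derivation:
rank_ℚ(R)=3; free=3−3=0
SNF(R) diag = [2, 4, 4] → torsion [2, 4, 4]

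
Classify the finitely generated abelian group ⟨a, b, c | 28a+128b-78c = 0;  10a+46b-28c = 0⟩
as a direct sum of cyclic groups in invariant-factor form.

Answer: M ≅ ℤ^1 ⊕ ℤ/2 ⊕ ℤ/2

Derivation:
rank_ℚ(R)=2; free=3−2=1
SNF(R) diag = [2, 2] → torsion [2, 2]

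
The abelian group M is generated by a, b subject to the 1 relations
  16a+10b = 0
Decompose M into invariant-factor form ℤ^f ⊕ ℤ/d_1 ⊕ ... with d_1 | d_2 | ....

Answer: M ≅ ℤ^1 ⊕ ℤ/2

Derivation:
rank_ℚ(R)=1; free=2−1=1
SNF(R) diag = [2] → torsion [2]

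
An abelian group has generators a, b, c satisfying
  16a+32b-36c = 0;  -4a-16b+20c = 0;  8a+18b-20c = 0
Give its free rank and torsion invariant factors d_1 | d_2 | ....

Answer: M ≅ ℤ/2 ⊕ ℤ/4 ⊕ ℤ/12

Derivation:
rank_ℚ(R)=3; free=3−3=0
SNF(R) diag = [2, 4, 12] → torsion [2, 4, 12]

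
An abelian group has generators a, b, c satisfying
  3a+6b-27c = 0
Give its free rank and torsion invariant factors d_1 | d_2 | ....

Answer: M ≅ ℤ^2 ⊕ ℤ/3

Derivation:
rank_ℚ(R)=1; free=3−1=2
SNF(R) diag = [3] → torsion [3]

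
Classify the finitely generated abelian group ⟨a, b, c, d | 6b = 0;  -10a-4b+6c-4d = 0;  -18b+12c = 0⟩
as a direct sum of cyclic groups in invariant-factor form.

Answer: M ≅ ℤ^1 ⊕ ℤ/2 ⊕ ℤ/6 ⊕ ℤ/12

Derivation:
rank_ℚ(R)=3; free=4−3=1
SNF(R) diag = [2, 6, 12] → torsion [2, 6, 12]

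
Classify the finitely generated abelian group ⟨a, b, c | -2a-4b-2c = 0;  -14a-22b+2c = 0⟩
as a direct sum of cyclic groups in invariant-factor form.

Answer: M ≅ ℤ^1 ⊕ ℤ/2 ⊕ ℤ/2

Derivation:
rank_ℚ(R)=2; free=3−2=1
SNF(R) diag = [2, 2] → torsion [2, 2]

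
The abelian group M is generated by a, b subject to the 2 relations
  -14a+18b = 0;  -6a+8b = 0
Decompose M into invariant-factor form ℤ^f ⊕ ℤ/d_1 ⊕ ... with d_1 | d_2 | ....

rank_ℚ(R)=2; free=2−2=0
SNF(R) diag = [2, 2] → torsion [2, 2]

Answer: M ≅ ℤ/2 ⊕ ℤ/2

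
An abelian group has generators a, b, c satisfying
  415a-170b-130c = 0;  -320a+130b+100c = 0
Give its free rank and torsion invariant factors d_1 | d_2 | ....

rank_ℚ(R)=2; free=3−2=1
SNF(R) diag = [5, 10] → torsion [5, 10]

Answer: M ≅ ℤ^1 ⊕ ℤ/5 ⊕ ℤ/10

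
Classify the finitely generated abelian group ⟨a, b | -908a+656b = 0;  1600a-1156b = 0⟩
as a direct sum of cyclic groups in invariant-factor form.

rank_ℚ(R)=2; free=2−2=0
SNF(R) diag = [4, 12] → torsion [4, 12]

Answer: M ≅ ℤ/4 ⊕ ℤ/12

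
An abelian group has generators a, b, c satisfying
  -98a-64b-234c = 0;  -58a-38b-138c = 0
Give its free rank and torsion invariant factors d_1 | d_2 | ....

Answer: M ≅ ℤ^1 ⊕ ℤ/2 ⊕ ℤ/6

Derivation:
rank_ℚ(R)=2; free=3−2=1
SNF(R) diag = [2, 6] → torsion [2, 6]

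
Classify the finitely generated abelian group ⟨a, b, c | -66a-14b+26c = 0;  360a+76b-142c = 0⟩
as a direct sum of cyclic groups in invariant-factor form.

rank_ℚ(R)=2; free=3−2=1
SNF(R) diag = [2, 6] → torsion [2, 6]

Answer: M ≅ ℤ^1 ⊕ ℤ/2 ⊕ ℤ/6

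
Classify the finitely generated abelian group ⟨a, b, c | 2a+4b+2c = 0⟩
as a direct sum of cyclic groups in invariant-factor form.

rank_ℚ(R)=1; free=3−1=2
SNF(R) diag = [2] → torsion [2]

Answer: M ≅ ℤ^2 ⊕ ℤ/2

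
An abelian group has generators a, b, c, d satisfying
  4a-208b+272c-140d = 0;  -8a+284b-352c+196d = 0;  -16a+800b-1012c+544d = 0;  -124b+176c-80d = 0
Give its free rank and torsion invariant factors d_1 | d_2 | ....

Answer: M ≅ ℤ/4 ⊕ ℤ/4 ⊕ ℤ/12 ⊕ ℤ/36

Derivation:
rank_ℚ(R)=4; free=4−4=0
SNF(R) diag = [4, 4, 12, 36] → torsion [4, 4, 12, 36]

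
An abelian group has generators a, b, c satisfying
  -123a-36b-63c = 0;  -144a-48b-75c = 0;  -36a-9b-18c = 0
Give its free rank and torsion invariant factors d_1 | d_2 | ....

rank_ℚ(R)=3; free=3−3=0
SNF(R) diag = [3, 3, 9] → torsion [3, 3, 9]

Answer: M ≅ ℤ/3 ⊕ ℤ/3 ⊕ ℤ/9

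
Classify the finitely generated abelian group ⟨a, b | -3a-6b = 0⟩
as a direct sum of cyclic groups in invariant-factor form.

rank_ℚ(R)=1; free=2−1=1
SNF(R) diag = [3] → torsion [3]

Answer: M ≅ ℤ^1 ⊕ ℤ/3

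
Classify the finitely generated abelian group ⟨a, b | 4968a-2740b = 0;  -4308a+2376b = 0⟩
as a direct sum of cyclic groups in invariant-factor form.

Answer: M ≅ ℤ/4 ⊕ ℤ/12

Derivation:
rank_ℚ(R)=2; free=2−2=0
SNF(R) diag = [4, 12] → torsion [4, 12]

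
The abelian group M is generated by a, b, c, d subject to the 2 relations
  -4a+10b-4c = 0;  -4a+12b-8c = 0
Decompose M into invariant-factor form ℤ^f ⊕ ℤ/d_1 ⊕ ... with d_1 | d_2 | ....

Answer: M ≅ ℤ^2 ⊕ ℤ/2 ⊕ ℤ/4

Derivation:
rank_ℚ(R)=2; free=4−2=2
SNF(R) diag = [2, 4] → torsion [2, 4]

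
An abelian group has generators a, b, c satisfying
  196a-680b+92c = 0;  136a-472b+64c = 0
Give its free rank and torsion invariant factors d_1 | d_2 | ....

rank_ℚ(R)=2; free=3−2=1
SNF(R) diag = [4, 8] → torsion [4, 8]

Answer: M ≅ ℤ^1 ⊕ ℤ/4 ⊕ ℤ/8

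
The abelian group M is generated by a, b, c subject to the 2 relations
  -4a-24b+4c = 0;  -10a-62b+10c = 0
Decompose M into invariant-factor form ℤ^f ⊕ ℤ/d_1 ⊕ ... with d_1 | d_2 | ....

Answer: M ≅ ℤ^1 ⊕ ℤ/2 ⊕ ℤ/4

Derivation:
rank_ℚ(R)=2; free=3−2=1
SNF(R) diag = [2, 4] → torsion [2, 4]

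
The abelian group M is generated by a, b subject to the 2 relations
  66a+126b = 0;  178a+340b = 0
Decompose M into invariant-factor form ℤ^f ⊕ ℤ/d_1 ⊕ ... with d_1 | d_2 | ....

Answer: M ≅ ℤ/2 ⊕ ℤ/6

Derivation:
rank_ℚ(R)=2; free=2−2=0
SNF(R) diag = [2, 6] → torsion [2, 6]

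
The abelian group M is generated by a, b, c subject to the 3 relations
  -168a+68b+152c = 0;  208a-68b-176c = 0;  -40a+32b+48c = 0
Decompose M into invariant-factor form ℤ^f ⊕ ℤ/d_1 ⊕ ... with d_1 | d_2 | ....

rank_ℚ(R)=3; free=3−3=0
SNF(R) diag = [4, 8, 8] → torsion [4, 8, 8]

Answer: M ≅ ℤ/4 ⊕ ℤ/8 ⊕ ℤ/8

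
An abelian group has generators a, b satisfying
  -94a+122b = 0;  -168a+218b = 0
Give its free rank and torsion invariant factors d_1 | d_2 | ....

Answer: M ≅ ℤ/2 ⊕ ℤ/2

Derivation:
rank_ℚ(R)=2; free=2−2=0
SNF(R) diag = [2, 2] → torsion [2, 2]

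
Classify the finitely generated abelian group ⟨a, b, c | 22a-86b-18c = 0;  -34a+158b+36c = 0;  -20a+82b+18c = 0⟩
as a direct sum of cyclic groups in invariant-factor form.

rank_ℚ(R)=3; free=3−3=0
SNF(R) diag = [2, 6, 18] → torsion [2, 6, 18]

Answer: M ≅ ℤ/2 ⊕ ℤ/6 ⊕ ℤ/18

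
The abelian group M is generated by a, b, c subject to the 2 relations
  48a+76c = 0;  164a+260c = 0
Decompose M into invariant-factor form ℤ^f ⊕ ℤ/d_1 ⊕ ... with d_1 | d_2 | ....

Answer: M ≅ ℤ^1 ⊕ ℤ/4 ⊕ ℤ/4

Derivation:
rank_ℚ(R)=2; free=3−2=1
SNF(R) diag = [4, 4] → torsion [4, 4]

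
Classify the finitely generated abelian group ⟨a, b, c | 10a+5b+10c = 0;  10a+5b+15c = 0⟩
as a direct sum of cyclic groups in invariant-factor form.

rank_ℚ(R)=2; free=3−2=1
SNF(R) diag = [5, 5] → torsion [5, 5]

Answer: M ≅ ℤ^1 ⊕ ℤ/5 ⊕ ℤ/5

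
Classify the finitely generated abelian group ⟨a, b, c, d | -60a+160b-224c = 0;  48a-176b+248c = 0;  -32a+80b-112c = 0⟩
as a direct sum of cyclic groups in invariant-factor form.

Answer: M ≅ ℤ^1 ⊕ ℤ/4 ⊕ ℤ/8 ⊕ ℤ/16

Derivation:
rank_ℚ(R)=3; free=4−3=1
SNF(R) diag = [4, 8, 16] → torsion [4, 8, 16]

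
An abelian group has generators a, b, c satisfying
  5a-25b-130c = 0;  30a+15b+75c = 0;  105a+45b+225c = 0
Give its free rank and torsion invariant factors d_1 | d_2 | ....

rank_ℚ(R)=3; free=3−3=0
SNF(R) diag = [5, 15, 15] → torsion [5, 15, 15]

Answer: M ≅ ℤ/5 ⊕ ℤ/15 ⊕ ℤ/15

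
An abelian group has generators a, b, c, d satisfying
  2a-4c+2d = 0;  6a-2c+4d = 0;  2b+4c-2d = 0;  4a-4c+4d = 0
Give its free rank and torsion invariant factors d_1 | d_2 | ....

rank_ℚ(R)=4; free=4−4=0
SNF(R) diag = [2, 2, 2, 4] → torsion [2, 2, 2, 4]

Answer: M ≅ ℤ/2 ⊕ ℤ/2 ⊕ ℤ/2 ⊕ ℤ/4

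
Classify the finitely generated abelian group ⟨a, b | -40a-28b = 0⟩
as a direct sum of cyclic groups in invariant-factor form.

Answer: M ≅ ℤ^1 ⊕ ℤ/4

Derivation:
rank_ℚ(R)=1; free=2−1=1
SNF(R) diag = [4] → torsion [4]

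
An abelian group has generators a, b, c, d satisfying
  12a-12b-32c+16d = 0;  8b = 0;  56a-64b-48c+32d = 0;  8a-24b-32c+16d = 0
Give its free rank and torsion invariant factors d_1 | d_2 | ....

Answer: M ≅ ℤ/4 ⊕ ℤ/8 ⊕ ℤ/16 ⊕ ℤ/16

Derivation:
rank_ℚ(R)=4; free=4−4=0
SNF(R) diag = [4, 8, 16, 16] → torsion [4, 8, 16, 16]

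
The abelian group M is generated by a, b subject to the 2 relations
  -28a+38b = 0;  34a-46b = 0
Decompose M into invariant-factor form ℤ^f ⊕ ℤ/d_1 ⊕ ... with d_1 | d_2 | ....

rank_ℚ(R)=2; free=2−2=0
SNF(R) diag = [2, 2] → torsion [2, 2]

Answer: M ≅ ℤ/2 ⊕ ℤ/2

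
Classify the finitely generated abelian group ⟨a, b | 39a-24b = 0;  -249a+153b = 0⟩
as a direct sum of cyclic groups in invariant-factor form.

Answer: M ≅ ℤ/3 ⊕ ℤ/3

Derivation:
rank_ℚ(R)=2; free=2−2=0
SNF(R) diag = [3, 3] → torsion [3, 3]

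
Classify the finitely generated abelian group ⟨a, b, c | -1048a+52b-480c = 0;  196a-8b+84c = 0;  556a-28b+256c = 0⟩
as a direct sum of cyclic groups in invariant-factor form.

rank_ℚ(R)=3; free=3−3=0
SNF(R) diag = [4, 4, 4] → torsion [4, 4, 4]

Answer: M ≅ ℤ/4 ⊕ ℤ/4 ⊕ ℤ/4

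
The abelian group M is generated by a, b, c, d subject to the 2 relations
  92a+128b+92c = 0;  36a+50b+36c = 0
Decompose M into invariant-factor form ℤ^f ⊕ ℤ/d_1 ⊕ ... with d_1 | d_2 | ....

rank_ℚ(R)=2; free=4−2=2
SNF(R) diag = [2, 4] → torsion [2, 4]

Answer: M ≅ ℤ^2 ⊕ ℤ/2 ⊕ ℤ/4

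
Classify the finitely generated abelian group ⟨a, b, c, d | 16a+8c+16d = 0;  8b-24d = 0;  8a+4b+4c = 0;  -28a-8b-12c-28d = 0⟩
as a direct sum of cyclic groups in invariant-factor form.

rank_ℚ(R)=4; free=4−4=0
SNF(R) diag = [4, 4, 8, 8] → torsion [4, 4, 8, 8]

Answer: M ≅ ℤ/4 ⊕ ℤ/4 ⊕ ℤ/8 ⊕ ℤ/8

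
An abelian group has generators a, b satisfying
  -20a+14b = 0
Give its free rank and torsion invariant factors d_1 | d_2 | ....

Answer: M ≅ ℤ^1 ⊕ ℤ/2

Derivation:
rank_ℚ(R)=1; free=2−1=1
SNF(R) diag = [2] → torsion [2]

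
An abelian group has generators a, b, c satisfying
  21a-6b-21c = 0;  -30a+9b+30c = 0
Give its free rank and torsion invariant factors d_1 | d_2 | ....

rank_ℚ(R)=2; free=3−2=1
SNF(R) diag = [3, 3] → torsion [3, 3]

Answer: M ≅ ℤ^1 ⊕ ℤ/3 ⊕ ℤ/3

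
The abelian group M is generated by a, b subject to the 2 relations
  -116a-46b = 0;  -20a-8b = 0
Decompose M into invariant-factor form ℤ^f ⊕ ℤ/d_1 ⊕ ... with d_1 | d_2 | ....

Answer: M ≅ ℤ/2 ⊕ ℤ/4

Derivation:
rank_ℚ(R)=2; free=2−2=0
SNF(R) diag = [2, 4] → torsion [2, 4]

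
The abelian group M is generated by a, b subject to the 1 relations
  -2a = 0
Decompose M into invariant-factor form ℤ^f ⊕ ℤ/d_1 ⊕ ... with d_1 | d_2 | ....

Answer: M ≅ ℤ^1 ⊕ ℤ/2

Derivation:
rank_ℚ(R)=1; free=2−1=1
SNF(R) diag = [2] → torsion [2]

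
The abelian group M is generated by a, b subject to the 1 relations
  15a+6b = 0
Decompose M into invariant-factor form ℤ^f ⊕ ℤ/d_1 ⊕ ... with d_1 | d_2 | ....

rank_ℚ(R)=1; free=2−1=1
SNF(R) diag = [3] → torsion [3]

Answer: M ≅ ℤ^1 ⊕ ℤ/3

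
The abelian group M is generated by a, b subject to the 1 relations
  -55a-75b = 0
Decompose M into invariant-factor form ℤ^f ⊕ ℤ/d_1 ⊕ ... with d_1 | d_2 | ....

rank_ℚ(R)=1; free=2−1=1
SNF(R) diag = [5] → torsion [5]

Answer: M ≅ ℤ^1 ⊕ ℤ/5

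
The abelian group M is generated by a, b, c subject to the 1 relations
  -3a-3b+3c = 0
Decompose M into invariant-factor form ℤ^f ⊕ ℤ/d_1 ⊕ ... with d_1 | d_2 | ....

rank_ℚ(R)=1; free=3−1=2
SNF(R) diag = [3] → torsion [3]

Answer: M ≅ ℤ^2 ⊕ ℤ/3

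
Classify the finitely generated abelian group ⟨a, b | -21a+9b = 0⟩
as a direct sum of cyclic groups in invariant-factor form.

Answer: M ≅ ℤ^1 ⊕ ℤ/3

Derivation:
rank_ℚ(R)=1; free=2−1=1
SNF(R) diag = [3] → torsion [3]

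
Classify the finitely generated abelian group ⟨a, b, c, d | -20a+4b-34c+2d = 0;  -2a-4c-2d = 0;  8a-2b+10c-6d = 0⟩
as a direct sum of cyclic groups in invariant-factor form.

rank_ℚ(R)=3; free=4−3=1
SNF(R) diag = [2, 2, 6] → torsion [2, 2, 6]

Answer: M ≅ ℤ^1 ⊕ ℤ/2 ⊕ ℤ/2 ⊕ ℤ/6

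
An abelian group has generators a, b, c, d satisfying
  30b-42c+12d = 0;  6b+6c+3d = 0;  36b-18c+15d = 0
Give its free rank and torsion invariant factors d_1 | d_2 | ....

Answer: M ≅ ℤ^1 ⊕ ℤ/3 ⊕ ℤ/6 ⊕ ℤ/18

Derivation:
rank_ℚ(R)=3; free=4−3=1
SNF(R) diag = [3, 6, 18] → torsion [3, 6, 18]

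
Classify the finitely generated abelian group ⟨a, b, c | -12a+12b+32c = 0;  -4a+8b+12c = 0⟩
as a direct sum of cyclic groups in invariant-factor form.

Answer: M ≅ ℤ^1 ⊕ ℤ/4 ⊕ ℤ/4

Derivation:
rank_ℚ(R)=2; free=3−2=1
SNF(R) diag = [4, 4] → torsion [4, 4]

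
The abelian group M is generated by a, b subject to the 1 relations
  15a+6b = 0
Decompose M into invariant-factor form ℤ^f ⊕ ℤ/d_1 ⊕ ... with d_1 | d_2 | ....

rank_ℚ(R)=1; free=2−1=1
SNF(R) diag = [3] → torsion [3]

Answer: M ≅ ℤ^1 ⊕ ℤ/3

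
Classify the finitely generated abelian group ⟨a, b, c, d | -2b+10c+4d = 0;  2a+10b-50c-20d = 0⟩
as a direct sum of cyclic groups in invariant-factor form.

rank_ℚ(R)=2; free=4−2=2
SNF(R) diag = [2, 2] → torsion [2, 2]

Answer: M ≅ ℤ^2 ⊕ ℤ/2 ⊕ ℤ/2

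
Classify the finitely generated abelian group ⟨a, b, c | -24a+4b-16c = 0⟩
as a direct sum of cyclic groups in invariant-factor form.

Answer: M ≅ ℤ^2 ⊕ ℤ/4

Derivation:
rank_ℚ(R)=1; free=3−1=2
SNF(R) diag = [4] → torsion [4]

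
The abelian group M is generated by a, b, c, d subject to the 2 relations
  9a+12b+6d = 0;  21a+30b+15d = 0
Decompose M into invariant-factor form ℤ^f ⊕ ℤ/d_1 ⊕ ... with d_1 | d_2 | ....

Answer: M ≅ ℤ^2 ⊕ ℤ/3 ⊕ ℤ/3

Derivation:
rank_ℚ(R)=2; free=4−2=2
SNF(R) diag = [3, 3] → torsion [3, 3]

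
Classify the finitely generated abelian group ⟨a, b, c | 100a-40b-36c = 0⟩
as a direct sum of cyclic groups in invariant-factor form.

rank_ℚ(R)=1; free=3−1=2
SNF(R) diag = [4] → torsion [4]

Answer: M ≅ ℤ^2 ⊕ ℤ/4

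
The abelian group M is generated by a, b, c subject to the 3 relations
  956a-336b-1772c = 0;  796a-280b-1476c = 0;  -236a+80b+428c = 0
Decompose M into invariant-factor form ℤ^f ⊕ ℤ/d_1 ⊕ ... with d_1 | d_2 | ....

Answer: M ≅ ℤ/4 ⊕ ℤ/8 ⊕ ℤ/16

Derivation:
rank_ℚ(R)=3; free=3−3=0
SNF(R) diag = [4, 8, 16] → torsion [4, 8, 16]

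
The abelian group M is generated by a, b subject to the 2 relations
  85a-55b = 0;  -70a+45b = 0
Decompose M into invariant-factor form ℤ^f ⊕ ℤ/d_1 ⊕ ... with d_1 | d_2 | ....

rank_ℚ(R)=2; free=2−2=0
SNF(R) diag = [5, 5] → torsion [5, 5]

Answer: M ≅ ℤ/5 ⊕ ℤ/5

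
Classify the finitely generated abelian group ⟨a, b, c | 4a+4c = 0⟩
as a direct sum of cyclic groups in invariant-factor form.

Answer: M ≅ ℤ^2 ⊕ ℤ/4

Derivation:
rank_ℚ(R)=1; free=3−1=2
SNF(R) diag = [4] → torsion [4]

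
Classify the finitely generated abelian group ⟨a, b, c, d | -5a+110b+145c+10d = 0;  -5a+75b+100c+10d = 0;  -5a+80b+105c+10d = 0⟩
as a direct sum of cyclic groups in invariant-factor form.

Answer: M ≅ ℤ^1 ⊕ ℤ/5 ⊕ ℤ/5 ⊕ ℤ/10

Derivation:
rank_ℚ(R)=3; free=4−3=1
SNF(R) diag = [5, 5, 10] → torsion [5, 5, 10]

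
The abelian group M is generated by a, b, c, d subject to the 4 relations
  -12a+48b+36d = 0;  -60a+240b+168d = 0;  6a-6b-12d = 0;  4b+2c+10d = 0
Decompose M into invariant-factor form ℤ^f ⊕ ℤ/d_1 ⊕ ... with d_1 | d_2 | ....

rank_ℚ(R)=4; free=4−4=0
SNF(R) diag = [2, 6, 12, 36] → torsion [2, 6, 12, 36]

Answer: M ≅ ℤ/2 ⊕ ℤ/6 ⊕ ℤ/12 ⊕ ℤ/36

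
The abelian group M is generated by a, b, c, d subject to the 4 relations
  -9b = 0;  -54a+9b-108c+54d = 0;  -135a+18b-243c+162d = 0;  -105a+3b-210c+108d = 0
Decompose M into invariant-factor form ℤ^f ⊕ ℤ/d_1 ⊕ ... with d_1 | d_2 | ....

rank_ℚ(R)=4; free=4−4=0
SNF(R) diag = [3, 9, 27, 54] → torsion [3, 9, 27, 54]

Answer: M ≅ ℤ/3 ⊕ ℤ/9 ⊕ ℤ/27 ⊕ ℤ/54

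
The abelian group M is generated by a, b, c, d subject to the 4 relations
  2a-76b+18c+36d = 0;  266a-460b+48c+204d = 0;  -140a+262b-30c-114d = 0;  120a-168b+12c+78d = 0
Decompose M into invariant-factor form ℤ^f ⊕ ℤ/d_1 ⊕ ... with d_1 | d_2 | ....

Answer: M ≅ ℤ/2 ⊕ ℤ/6 ⊕ ℤ/18 ⊕ ℤ/54

Derivation:
rank_ℚ(R)=4; free=4−4=0
SNF(R) diag = [2, 6, 18, 54] → torsion [2, 6, 18, 54]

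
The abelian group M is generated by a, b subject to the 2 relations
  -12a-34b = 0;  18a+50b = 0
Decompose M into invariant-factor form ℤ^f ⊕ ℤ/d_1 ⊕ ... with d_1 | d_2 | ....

rank_ℚ(R)=2; free=2−2=0
SNF(R) diag = [2, 6] → torsion [2, 6]

Answer: M ≅ ℤ/2 ⊕ ℤ/6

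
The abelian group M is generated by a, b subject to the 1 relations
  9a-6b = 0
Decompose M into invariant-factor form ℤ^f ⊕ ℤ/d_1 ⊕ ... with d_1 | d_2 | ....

Answer: M ≅ ℤ^1 ⊕ ℤ/3

Derivation:
rank_ℚ(R)=1; free=2−1=1
SNF(R) diag = [3] → torsion [3]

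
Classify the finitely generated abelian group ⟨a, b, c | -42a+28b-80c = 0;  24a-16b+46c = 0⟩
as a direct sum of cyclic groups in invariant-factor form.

rank_ℚ(R)=2; free=3−2=1
SNF(R) diag = [2, 2] → torsion [2, 2]

Answer: M ≅ ℤ^1 ⊕ ℤ/2 ⊕ ℤ/2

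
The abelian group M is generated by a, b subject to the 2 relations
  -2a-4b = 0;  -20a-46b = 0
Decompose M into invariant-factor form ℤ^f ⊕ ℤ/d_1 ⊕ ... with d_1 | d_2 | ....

rank_ℚ(R)=2; free=2−2=0
SNF(R) diag = [2, 6] → torsion [2, 6]

Answer: M ≅ ℤ/2 ⊕ ℤ/6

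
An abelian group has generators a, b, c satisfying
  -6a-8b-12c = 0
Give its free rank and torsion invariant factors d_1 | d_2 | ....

rank_ℚ(R)=1; free=3−1=2
SNF(R) diag = [2] → torsion [2]

Answer: M ≅ ℤ^2 ⊕ ℤ/2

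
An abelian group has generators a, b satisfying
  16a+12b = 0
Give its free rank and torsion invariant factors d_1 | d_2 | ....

Answer: M ≅ ℤ^1 ⊕ ℤ/4

Derivation:
rank_ℚ(R)=1; free=2−1=1
SNF(R) diag = [4] → torsion [4]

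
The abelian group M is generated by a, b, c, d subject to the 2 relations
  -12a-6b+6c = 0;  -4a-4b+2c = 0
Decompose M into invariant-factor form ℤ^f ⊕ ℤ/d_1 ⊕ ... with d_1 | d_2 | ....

rank_ℚ(R)=2; free=4−2=2
SNF(R) diag = [2, 6] → torsion [2, 6]

Answer: M ≅ ℤ^2 ⊕ ℤ/2 ⊕ ℤ/6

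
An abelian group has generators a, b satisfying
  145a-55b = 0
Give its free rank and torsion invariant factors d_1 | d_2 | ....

rank_ℚ(R)=1; free=2−1=1
SNF(R) diag = [5] → torsion [5]

Answer: M ≅ ℤ^1 ⊕ ℤ/5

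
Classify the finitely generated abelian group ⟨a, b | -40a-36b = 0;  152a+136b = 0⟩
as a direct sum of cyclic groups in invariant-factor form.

Answer: M ≅ ℤ/4 ⊕ ℤ/8

Derivation:
rank_ℚ(R)=2; free=2−2=0
SNF(R) diag = [4, 8] → torsion [4, 8]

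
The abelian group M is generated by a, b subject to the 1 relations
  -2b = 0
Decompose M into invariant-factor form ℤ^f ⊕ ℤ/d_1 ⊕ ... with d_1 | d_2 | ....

Answer: M ≅ ℤ^1 ⊕ ℤ/2

Derivation:
rank_ℚ(R)=1; free=2−1=1
SNF(R) diag = [2] → torsion [2]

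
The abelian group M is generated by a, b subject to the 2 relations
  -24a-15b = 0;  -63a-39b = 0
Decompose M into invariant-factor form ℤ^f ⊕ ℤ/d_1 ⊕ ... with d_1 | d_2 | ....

rank_ℚ(R)=2; free=2−2=0
SNF(R) diag = [3, 3] → torsion [3, 3]

Answer: M ≅ ℤ/3 ⊕ ℤ/3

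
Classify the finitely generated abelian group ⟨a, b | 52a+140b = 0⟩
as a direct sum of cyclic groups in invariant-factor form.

Answer: M ≅ ℤ^1 ⊕ ℤ/4

Derivation:
rank_ℚ(R)=1; free=2−1=1
SNF(R) diag = [4] → torsion [4]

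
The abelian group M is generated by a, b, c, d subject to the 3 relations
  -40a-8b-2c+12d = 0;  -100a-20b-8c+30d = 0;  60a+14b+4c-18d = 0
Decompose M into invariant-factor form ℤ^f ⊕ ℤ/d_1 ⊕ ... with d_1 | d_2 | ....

rank_ℚ(R)=3; free=4−3=1
SNF(R) diag = [2, 2, 6] → torsion [2, 2, 6]

Answer: M ≅ ℤ^1 ⊕ ℤ/2 ⊕ ℤ/2 ⊕ ℤ/6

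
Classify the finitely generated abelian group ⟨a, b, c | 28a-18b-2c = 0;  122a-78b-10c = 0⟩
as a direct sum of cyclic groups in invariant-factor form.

rank_ℚ(R)=2; free=3−2=1
SNF(R) diag = [2, 6] → torsion [2, 6]

Answer: M ≅ ℤ^1 ⊕ ℤ/2 ⊕ ℤ/6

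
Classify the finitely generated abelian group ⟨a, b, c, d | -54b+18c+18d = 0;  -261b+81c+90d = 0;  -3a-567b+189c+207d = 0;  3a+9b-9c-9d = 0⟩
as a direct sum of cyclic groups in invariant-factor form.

Answer: M ≅ ℤ/3 ⊕ ℤ/9 ⊕ ℤ/18 ⊕ ℤ/18

Derivation:
rank_ℚ(R)=4; free=4−4=0
SNF(R) diag = [3, 9, 18, 18] → torsion [3, 9, 18, 18]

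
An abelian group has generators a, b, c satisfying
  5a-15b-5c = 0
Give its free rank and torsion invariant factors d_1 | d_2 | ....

rank_ℚ(R)=1; free=3−1=2
SNF(R) diag = [5] → torsion [5]

Answer: M ≅ ℤ^2 ⊕ ℤ/5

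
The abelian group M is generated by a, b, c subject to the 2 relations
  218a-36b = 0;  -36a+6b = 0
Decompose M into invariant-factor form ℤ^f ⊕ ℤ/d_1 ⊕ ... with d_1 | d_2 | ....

rank_ℚ(R)=2; free=3−2=1
SNF(R) diag = [2, 6] → torsion [2, 6]

Answer: M ≅ ℤ^1 ⊕ ℤ/2 ⊕ ℤ/6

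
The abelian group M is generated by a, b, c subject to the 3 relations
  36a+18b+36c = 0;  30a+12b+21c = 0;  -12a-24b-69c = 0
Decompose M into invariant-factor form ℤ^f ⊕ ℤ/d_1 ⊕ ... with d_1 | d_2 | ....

Answer: M ≅ ℤ/3 ⊕ ℤ/6 ⊕ ℤ/18

Derivation:
rank_ℚ(R)=3; free=3−3=0
SNF(R) diag = [3, 6, 18] → torsion [3, 6, 18]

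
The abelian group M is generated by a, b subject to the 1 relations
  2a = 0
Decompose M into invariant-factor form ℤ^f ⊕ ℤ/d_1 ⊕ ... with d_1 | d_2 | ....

rank_ℚ(R)=1; free=2−1=1
SNF(R) diag = [2] → torsion [2]

Answer: M ≅ ℤ^1 ⊕ ℤ/2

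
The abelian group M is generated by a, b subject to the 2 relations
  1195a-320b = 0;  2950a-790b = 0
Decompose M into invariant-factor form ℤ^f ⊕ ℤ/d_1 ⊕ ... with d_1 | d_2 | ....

Answer: M ≅ ℤ/5 ⊕ ℤ/10

Derivation:
rank_ℚ(R)=2; free=2−2=0
SNF(R) diag = [5, 10] → torsion [5, 10]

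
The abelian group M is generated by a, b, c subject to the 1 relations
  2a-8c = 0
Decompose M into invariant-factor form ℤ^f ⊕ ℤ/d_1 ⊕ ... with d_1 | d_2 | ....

rank_ℚ(R)=1; free=3−1=2
SNF(R) diag = [2] → torsion [2]

Answer: M ≅ ℤ^2 ⊕ ℤ/2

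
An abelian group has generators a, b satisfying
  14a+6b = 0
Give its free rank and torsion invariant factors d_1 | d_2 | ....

rank_ℚ(R)=1; free=2−1=1
SNF(R) diag = [2] → torsion [2]

Answer: M ≅ ℤ^1 ⊕ ℤ/2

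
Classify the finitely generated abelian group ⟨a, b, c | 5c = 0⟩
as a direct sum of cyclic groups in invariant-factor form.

rank_ℚ(R)=1; free=3−1=2
SNF(R) diag = [5] → torsion [5]

Answer: M ≅ ℤ^2 ⊕ ℤ/5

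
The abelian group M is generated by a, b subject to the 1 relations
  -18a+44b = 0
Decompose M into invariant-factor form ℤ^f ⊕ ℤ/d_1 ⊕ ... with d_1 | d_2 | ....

rank_ℚ(R)=1; free=2−1=1
SNF(R) diag = [2] → torsion [2]

Answer: M ≅ ℤ^1 ⊕ ℤ/2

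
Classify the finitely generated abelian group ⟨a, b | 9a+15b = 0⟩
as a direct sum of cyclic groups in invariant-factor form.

rank_ℚ(R)=1; free=2−1=1
SNF(R) diag = [3] → torsion [3]

Answer: M ≅ ℤ^1 ⊕ ℤ/3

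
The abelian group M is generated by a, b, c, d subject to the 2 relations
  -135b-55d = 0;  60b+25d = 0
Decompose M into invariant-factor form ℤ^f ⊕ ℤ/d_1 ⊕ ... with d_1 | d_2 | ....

Answer: M ≅ ℤ^2 ⊕ ℤ/5 ⊕ ℤ/15

Derivation:
rank_ℚ(R)=2; free=4−2=2
SNF(R) diag = [5, 15] → torsion [5, 15]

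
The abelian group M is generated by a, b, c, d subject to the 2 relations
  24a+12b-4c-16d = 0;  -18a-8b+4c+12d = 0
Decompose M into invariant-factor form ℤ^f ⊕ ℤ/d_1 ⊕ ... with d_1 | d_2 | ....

Answer: M ≅ ℤ^2 ⊕ ℤ/2 ⊕ ℤ/4

Derivation:
rank_ℚ(R)=2; free=4−2=2
SNF(R) diag = [2, 4] → torsion [2, 4]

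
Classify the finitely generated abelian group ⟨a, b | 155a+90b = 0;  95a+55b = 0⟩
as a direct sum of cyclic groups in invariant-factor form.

rank_ℚ(R)=2; free=2−2=0
SNF(R) diag = [5, 5] → torsion [5, 5]

Answer: M ≅ ℤ/5 ⊕ ℤ/5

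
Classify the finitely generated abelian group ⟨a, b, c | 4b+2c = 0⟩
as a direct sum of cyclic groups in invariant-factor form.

rank_ℚ(R)=1; free=3−1=2
SNF(R) diag = [2] → torsion [2]

Answer: M ≅ ℤ^2 ⊕ ℤ/2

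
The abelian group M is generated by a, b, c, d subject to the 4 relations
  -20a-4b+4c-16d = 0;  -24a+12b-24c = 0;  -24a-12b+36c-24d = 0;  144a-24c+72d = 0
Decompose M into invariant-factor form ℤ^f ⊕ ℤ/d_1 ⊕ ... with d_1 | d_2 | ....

Answer: M ≅ ℤ/4 ⊕ ℤ/12 ⊕ ℤ/12 ⊕ ℤ/24

Derivation:
rank_ℚ(R)=4; free=4−4=0
SNF(R) diag = [4, 12, 12, 24] → torsion [4, 12, 12, 24]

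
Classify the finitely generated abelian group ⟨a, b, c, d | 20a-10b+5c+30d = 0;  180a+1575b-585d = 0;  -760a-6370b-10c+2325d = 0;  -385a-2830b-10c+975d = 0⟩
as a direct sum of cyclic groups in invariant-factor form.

Answer: M ≅ ℤ/5 ⊕ ℤ/15 ⊕ ℤ/45 ⊕ ℤ/45

Derivation:
rank_ℚ(R)=4; free=4−4=0
SNF(R) diag = [5, 15, 45, 45] → torsion [5, 15, 45, 45]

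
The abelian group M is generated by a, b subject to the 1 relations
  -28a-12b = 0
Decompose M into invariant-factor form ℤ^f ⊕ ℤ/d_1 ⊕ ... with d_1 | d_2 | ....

rank_ℚ(R)=1; free=2−1=1
SNF(R) diag = [4] → torsion [4]

Answer: M ≅ ℤ^1 ⊕ ℤ/4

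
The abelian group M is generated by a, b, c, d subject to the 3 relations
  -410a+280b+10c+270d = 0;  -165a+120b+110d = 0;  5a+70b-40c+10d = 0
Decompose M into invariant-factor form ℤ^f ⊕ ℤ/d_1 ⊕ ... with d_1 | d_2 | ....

rank_ℚ(R)=3; free=4−3=1
SNF(R) diag = [5, 10, 10] → torsion [5, 10, 10]

Answer: M ≅ ℤ^1 ⊕ ℤ/5 ⊕ ℤ/10 ⊕ ℤ/10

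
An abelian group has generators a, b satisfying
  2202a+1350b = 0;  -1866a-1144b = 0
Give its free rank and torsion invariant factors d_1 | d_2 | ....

rank_ℚ(R)=2; free=2−2=0
SNF(R) diag = [2, 6] → torsion [2, 6]

Answer: M ≅ ℤ/2 ⊕ ℤ/6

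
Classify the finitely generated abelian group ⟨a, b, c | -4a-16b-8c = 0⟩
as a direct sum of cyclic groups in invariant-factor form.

Answer: M ≅ ℤ^2 ⊕ ℤ/4

Derivation:
rank_ℚ(R)=1; free=3−1=2
SNF(R) diag = [4] → torsion [4]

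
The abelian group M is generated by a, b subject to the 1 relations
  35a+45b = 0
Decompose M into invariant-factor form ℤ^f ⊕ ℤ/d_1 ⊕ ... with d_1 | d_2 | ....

Answer: M ≅ ℤ^1 ⊕ ℤ/5

Derivation:
rank_ℚ(R)=1; free=2−1=1
SNF(R) diag = [5] → torsion [5]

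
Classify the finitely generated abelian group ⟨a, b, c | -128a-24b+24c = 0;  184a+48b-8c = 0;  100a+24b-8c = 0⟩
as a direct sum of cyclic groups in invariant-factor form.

Answer: M ≅ ℤ/4 ⊕ ℤ/8 ⊕ ℤ/24

Derivation:
rank_ℚ(R)=3; free=3−3=0
SNF(R) diag = [4, 8, 24] → torsion [4, 8, 24]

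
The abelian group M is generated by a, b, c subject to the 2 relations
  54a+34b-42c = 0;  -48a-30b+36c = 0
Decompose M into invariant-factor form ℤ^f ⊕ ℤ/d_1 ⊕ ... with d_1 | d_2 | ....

rank_ℚ(R)=2; free=3−2=1
SNF(R) diag = [2, 6] → torsion [2, 6]

Answer: M ≅ ℤ^1 ⊕ ℤ/2 ⊕ ℤ/6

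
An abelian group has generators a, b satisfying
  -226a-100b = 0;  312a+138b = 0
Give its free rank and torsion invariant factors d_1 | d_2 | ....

Answer: M ≅ ℤ/2 ⊕ ℤ/6

Derivation:
rank_ℚ(R)=2; free=2−2=0
SNF(R) diag = [2, 6] → torsion [2, 6]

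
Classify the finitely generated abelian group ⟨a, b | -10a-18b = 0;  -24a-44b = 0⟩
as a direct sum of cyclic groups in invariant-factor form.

Answer: M ≅ ℤ/2 ⊕ ℤ/4

Derivation:
rank_ℚ(R)=2; free=2−2=0
SNF(R) diag = [2, 4] → torsion [2, 4]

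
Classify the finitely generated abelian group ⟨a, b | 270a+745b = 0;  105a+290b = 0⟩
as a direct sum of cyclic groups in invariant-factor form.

rank_ℚ(R)=2; free=2−2=0
SNF(R) diag = [5, 15] → torsion [5, 15]

Answer: M ≅ ℤ/5 ⊕ ℤ/15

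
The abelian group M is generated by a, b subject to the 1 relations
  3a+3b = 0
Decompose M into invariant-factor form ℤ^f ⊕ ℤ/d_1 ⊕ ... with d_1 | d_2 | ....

Answer: M ≅ ℤ^1 ⊕ ℤ/3

Derivation:
rank_ℚ(R)=1; free=2−1=1
SNF(R) diag = [3] → torsion [3]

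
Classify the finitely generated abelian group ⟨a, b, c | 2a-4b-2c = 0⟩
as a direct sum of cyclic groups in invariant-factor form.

rank_ℚ(R)=1; free=3−1=2
SNF(R) diag = [2] → torsion [2]

Answer: M ≅ ℤ^2 ⊕ ℤ/2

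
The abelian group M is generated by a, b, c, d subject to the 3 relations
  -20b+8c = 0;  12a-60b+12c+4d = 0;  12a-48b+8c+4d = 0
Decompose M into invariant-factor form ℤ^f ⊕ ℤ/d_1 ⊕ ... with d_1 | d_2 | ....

Answer: M ≅ ℤ^1 ⊕ ℤ/4 ⊕ ℤ/4 ⊕ ℤ/4

Derivation:
rank_ℚ(R)=3; free=4−3=1
SNF(R) diag = [4, 4, 4] → torsion [4, 4, 4]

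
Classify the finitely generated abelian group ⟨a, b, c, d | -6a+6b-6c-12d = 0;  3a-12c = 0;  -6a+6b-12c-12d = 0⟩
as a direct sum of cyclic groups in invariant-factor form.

rank_ℚ(R)=3; free=4−3=1
SNF(R) diag = [3, 6, 6] → torsion [3, 6, 6]

Answer: M ≅ ℤ^1 ⊕ ℤ/3 ⊕ ℤ/6 ⊕ ℤ/6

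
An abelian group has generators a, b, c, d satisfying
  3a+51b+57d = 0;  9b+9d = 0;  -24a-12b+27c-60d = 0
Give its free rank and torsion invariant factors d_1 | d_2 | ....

rank_ℚ(R)=3; free=4−3=1
SNF(R) diag = [3, 9, 27] → torsion [3, 9, 27]

Answer: M ≅ ℤ^1 ⊕ ℤ/3 ⊕ ℤ/9 ⊕ ℤ/27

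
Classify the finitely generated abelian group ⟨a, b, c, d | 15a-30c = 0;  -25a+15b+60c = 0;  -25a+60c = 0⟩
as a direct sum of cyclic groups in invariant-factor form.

Answer: M ≅ ℤ^1 ⊕ ℤ/5 ⊕ ℤ/15 ⊕ ℤ/30

Derivation:
rank_ℚ(R)=3; free=4−3=1
SNF(R) diag = [5, 15, 30] → torsion [5, 15, 30]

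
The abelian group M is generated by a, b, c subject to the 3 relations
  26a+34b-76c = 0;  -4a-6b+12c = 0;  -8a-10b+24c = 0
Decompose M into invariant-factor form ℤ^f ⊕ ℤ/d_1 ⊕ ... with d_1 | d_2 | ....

Answer: M ≅ ℤ/2 ⊕ ℤ/2 ⊕ ℤ/4

Derivation:
rank_ℚ(R)=3; free=3−3=0
SNF(R) diag = [2, 2, 4] → torsion [2, 2, 4]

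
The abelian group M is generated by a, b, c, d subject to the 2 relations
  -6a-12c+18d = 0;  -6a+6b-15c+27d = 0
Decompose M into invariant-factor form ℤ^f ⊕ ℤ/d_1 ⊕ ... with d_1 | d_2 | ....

rank_ℚ(R)=2; free=4−2=2
SNF(R) diag = [3, 6] → torsion [3, 6]

Answer: M ≅ ℤ^2 ⊕ ℤ/3 ⊕ ℤ/6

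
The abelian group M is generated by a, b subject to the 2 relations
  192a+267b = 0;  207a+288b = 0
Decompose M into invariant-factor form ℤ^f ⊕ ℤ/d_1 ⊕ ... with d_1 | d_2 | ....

Answer: M ≅ ℤ/3 ⊕ ℤ/9

Derivation:
rank_ℚ(R)=2; free=2−2=0
SNF(R) diag = [3, 9] → torsion [3, 9]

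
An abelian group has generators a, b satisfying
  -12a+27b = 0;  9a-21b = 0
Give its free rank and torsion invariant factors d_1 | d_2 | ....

Answer: M ≅ ℤ/3 ⊕ ℤ/3

Derivation:
rank_ℚ(R)=2; free=2−2=0
SNF(R) diag = [3, 3] → torsion [3, 3]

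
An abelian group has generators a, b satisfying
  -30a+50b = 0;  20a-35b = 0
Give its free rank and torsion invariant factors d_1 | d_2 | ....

Answer: M ≅ ℤ/5 ⊕ ℤ/10

Derivation:
rank_ℚ(R)=2; free=2−2=0
SNF(R) diag = [5, 10] → torsion [5, 10]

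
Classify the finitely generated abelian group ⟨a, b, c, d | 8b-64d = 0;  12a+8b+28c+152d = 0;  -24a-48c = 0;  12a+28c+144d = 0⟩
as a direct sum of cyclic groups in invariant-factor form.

rank_ℚ(R)=4; free=4−4=0
SNF(R) diag = [4, 8, 24, 72] → torsion [4, 8, 24, 72]

Answer: M ≅ ℤ/4 ⊕ ℤ/8 ⊕ ℤ/24 ⊕ ℤ/72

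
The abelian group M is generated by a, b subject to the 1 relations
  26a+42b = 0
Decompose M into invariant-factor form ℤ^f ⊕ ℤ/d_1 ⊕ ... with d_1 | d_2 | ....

Answer: M ≅ ℤ^1 ⊕ ℤ/2

Derivation:
rank_ℚ(R)=1; free=2−1=1
SNF(R) diag = [2] → torsion [2]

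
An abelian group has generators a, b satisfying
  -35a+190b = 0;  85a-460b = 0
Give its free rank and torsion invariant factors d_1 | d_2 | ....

Answer: M ≅ ℤ/5 ⊕ ℤ/10

Derivation:
rank_ℚ(R)=2; free=2−2=0
SNF(R) diag = [5, 10] → torsion [5, 10]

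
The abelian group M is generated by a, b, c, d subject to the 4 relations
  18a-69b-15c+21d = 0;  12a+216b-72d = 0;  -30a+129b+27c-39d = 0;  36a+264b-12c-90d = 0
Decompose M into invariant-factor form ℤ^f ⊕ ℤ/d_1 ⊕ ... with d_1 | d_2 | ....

rank_ℚ(R)=4; free=4−4=0
SNF(R) diag = [3, 6, 12, 36] → torsion [3, 6, 12, 36]

Answer: M ≅ ℤ/3 ⊕ ℤ/6 ⊕ ℤ/12 ⊕ ℤ/36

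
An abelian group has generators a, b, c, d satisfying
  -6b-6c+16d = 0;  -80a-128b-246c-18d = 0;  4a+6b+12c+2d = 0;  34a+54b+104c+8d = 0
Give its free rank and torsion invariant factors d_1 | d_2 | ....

rank_ℚ(R)=4; free=4−4=0
SNF(R) diag = [2, 2, 2, 4] → torsion [2, 2, 2, 4]

Answer: M ≅ ℤ/2 ⊕ ℤ/2 ⊕ ℤ/2 ⊕ ℤ/4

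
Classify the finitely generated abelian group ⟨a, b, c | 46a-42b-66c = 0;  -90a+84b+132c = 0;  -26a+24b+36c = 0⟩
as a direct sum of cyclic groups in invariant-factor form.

Answer: M ≅ ℤ/2 ⊕ ℤ/6 ⊕ ℤ/12

Derivation:
rank_ℚ(R)=3; free=3−3=0
SNF(R) diag = [2, 6, 12] → torsion [2, 6, 12]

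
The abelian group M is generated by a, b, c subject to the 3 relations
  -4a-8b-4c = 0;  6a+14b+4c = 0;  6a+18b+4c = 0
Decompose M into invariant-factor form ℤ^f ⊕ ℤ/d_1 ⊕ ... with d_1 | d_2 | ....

rank_ℚ(R)=3; free=3−3=0
SNF(R) diag = [2, 4, 4] → torsion [2, 4, 4]

Answer: M ≅ ℤ/2 ⊕ ℤ/4 ⊕ ℤ/4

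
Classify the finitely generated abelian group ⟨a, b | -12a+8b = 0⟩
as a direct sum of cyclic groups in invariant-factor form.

rank_ℚ(R)=1; free=2−1=1
SNF(R) diag = [4] → torsion [4]

Answer: M ≅ ℤ^1 ⊕ ℤ/4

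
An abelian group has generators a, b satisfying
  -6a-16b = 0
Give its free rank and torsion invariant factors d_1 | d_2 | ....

Answer: M ≅ ℤ^1 ⊕ ℤ/2

Derivation:
rank_ℚ(R)=1; free=2−1=1
SNF(R) diag = [2] → torsion [2]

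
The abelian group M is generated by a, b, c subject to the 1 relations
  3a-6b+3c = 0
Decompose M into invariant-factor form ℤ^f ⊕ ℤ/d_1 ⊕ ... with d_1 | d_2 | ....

rank_ℚ(R)=1; free=3−1=2
SNF(R) diag = [3] → torsion [3]

Answer: M ≅ ℤ^2 ⊕ ℤ/3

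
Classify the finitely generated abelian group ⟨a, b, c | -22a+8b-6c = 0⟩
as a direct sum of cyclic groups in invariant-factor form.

Answer: M ≅ ℤ^2 ⊕ ℤ/2

Derivation:
rank_ℚ(R)=1; free=3−1=2
SNF(R) diag = [2] → torsion [2]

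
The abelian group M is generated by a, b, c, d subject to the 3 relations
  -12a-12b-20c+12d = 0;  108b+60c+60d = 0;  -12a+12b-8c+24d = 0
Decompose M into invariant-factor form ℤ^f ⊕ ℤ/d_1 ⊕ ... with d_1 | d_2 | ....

rank_ℚ(R)=3; free=4−3=1
SNF(R) diag = [4, 12, 12] → torsion [4, 12, 12]

Answer: M ≅ ℤ^1 ⊕ ℤ/4 ⊕ ℤ/12 ⊕ ℤ/12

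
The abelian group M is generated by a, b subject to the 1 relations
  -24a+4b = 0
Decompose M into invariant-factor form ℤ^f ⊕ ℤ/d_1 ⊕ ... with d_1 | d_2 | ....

Answer: M ≅ ℤ^1 ⊕ ℤ/4

Derivation:
rank_ℚ(R)=1; free=2−1=1
SNF(R) diag = [4] → torsion [4]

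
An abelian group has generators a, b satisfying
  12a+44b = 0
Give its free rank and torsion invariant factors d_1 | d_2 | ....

rank_ℚ(R)=1; free=2−1=1
SNF(R) diag = [4] → torsion [4]

Answer: M ≅ ℤ^1 ⊕ ℤ/4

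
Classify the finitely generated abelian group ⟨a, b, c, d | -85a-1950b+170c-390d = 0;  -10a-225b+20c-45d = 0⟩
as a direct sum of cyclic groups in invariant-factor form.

rank_ℚ(R)=2; free=4−2=2
SNF(R) diag = [5, 15] → torsion [5, 15]

Answer: M ≅ ℤ^2 ⊕ ℤ/5 ⊕ ℤ/15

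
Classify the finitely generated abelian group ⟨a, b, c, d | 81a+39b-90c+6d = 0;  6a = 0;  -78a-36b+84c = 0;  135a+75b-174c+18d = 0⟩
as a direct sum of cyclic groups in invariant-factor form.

rank_ℚ(R)=4; free=4−4=0
SNF(R) diag = [3, 6, 12, 12] → torsion [3, 6, 12, 12]

Answer: M ≅ ℤ/3 ⊕ ℤ/6 ⊕ ℤ/12 ⊕ ℤ/12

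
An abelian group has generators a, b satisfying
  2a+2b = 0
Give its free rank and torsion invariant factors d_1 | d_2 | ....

Answer: M ≅ ℤ^1 ⊕ ℤ/2

Derivation:
rank_ℚ(R)=1; free=2−1=1
SNF(R) diag = [2] → torsion [2]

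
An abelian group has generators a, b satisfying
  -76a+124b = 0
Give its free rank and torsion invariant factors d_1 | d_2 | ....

rank_ℚ(R)=1; free=2−1=1
SNF(R) diag = [4] → torsion [4]

Answer: M ≅ ℤ^1 ⊕ ℤ/4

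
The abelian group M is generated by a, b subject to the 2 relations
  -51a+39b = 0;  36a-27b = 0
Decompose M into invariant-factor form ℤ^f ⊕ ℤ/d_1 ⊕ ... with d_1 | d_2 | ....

rank_ℚ(R)=2; free=2−2=0
SNF(R) diag = [3, 9] → torsion [3, 9]

Answer: M ≅ ℤ/3 ⊕ ℤ/9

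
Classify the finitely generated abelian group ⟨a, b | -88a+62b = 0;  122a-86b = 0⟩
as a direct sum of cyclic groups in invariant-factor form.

rank_ℚ(R)=2; free=2−2=0
SNF(R) diag = [2, 2] → torsion [2, 2]

Answer: M ≅ ℤ/2 ⊕ ℤ/2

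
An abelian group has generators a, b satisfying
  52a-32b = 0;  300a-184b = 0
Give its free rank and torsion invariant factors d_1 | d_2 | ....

Answer: M ≅ ℤ/4 ⊕ ℤ/8

Derivation:
rank_ℚ(R)=2; free=2−2=0
SNF(R) diag = [4, 8] → torsion [4, 8]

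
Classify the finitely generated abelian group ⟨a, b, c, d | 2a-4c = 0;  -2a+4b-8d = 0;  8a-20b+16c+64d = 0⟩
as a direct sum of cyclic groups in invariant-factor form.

Answer: M ≅ ℤ^1 ⊕ ℤ/2 ⊕ ℤ/4 ⊕ ℤ/12

Derivation:
rank_ℚ(R)=3; free=4−3=1
SNF(R) diag = [2, 4, 12] → torsion [2, 4, 12]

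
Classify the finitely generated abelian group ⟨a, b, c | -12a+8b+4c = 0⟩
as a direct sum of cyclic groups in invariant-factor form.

rank_ℚ(R)=1; free=3−1=2
SNF(R) diag = [4] → torsion [4]

Answer: M ≅ ℤ^2 ⊕ ℤ/4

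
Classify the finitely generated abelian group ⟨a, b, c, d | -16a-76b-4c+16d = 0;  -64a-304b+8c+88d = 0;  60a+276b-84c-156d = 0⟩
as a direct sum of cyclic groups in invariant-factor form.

rank_ℚ(R)=3; free=4−3=1
SNF(R) diag = [4, 12, 24] → torsion [4, 12, 24]

Answer: M ≅ ℤ^1 ⊕ ℤ/4 ⊕ ℤ/12 ⊕ ℤ/24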